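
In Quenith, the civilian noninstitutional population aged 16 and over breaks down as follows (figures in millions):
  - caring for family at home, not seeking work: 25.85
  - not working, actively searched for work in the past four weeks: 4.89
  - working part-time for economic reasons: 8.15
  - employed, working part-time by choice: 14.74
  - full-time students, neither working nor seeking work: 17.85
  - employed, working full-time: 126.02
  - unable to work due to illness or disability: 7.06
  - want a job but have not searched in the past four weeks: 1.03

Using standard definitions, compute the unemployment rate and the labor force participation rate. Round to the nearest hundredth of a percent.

Unemployment rate ≈ 3.18%; labor force participation rate ≈ 74.81%.

Employed = 8.15 + 14.74 + 126.02 = 148.91 million (anyone who worked, including part-time for economic reasons, counts as employed).
Unemployed = 4.89 million.
Labor force = 148.91 + 4.89 = 153.80 million.
Not in labor force = 25.85 + 17.85 + 7.06 + 1.03 = 51.79 million (those not working and not actively searching are outside the labor force — including those who want a job but have given up searching).
Civilian working-age population = 153.80 + 51.79 = 205.59 million.
Unemployment rate = 4.89 / 153.80 = 3.18%.
Labor force participation rate = 153.80 / 205.59 = 74.81%.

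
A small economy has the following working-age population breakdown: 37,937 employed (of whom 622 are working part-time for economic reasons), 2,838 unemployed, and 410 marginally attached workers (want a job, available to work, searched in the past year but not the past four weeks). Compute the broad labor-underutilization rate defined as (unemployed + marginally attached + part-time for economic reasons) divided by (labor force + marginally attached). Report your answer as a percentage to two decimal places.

Labor force = 37,937 + 2,838 = 40,775.
Numerator = 2,838 + 410 + 622 = 3,870.
Denominator = 40,775 + 410 = 41,185.
Broad rate = 3,870 / 41,185 = 9.40%.

Broad underutilization rate ≈ 9.40%.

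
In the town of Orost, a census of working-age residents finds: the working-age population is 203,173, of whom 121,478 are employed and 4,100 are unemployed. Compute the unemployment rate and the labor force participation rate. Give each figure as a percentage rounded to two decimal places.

Labor force = employed + unemployed = 121,478 + 4,100 = 125,578.
Unemployment rate = 4,100 / 125,578 = 3.26%.
Labor force participation rate = 125,578 / 203,173 = 61.81%.

Unemployment rate ≈ 3.26%; labor force participation rate ≈ 61.81%.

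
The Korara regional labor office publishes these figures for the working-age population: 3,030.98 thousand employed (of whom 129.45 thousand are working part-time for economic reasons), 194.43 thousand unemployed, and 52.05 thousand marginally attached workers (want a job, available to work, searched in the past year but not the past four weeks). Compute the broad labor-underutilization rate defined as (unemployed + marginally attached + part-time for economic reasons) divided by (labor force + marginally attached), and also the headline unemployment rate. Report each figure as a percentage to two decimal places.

Labor force = 3,030.98 + 194.43 = 3,225.41 thousand.
Numerator = 194.43 + 52.05 + 129.45 = 375.93 thousand.
Denominator = 3,225.41 + 52.05 = 3,277.46 thousand.
Broad rate = 375.93 / 3,277.46 = 11.47%.
Headline unemployment rate = 194.43 / 3,225.41 = 6.03%.

Broad underutilization rate ≈ 11.47%; headline unemployment rate ≈ 6.03%.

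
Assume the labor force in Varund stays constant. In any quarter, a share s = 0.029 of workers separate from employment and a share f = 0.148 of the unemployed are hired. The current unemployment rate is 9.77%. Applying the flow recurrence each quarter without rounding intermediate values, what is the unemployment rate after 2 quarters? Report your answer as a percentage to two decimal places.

With a fixed labor force, u_{t+1} = u_t + s·(1−u_t) − f·u_t = u_t·(1−s−f) + s.
Here 1−s−f = 0.823 and s = 0.029.
u_1 = 0.097700 × 0.823 + 0.029 = 0.109407.
u_2 = 0.109407 × 0.823 + 0.029 = 0.119042.

Unemployment rate after two quarters ≈ 11.90%.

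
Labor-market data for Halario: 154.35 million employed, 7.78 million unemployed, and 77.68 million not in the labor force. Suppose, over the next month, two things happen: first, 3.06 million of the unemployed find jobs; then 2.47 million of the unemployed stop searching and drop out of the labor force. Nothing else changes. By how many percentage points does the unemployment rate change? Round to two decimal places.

Initially, labor force = 154.35 + 7.78 = 162.13 million, so u = 7.78/162.13 = 4.80%.
After the first change, unemployed falls and employed rises by 3.06; labor force unchanged → E = 157.41, U = 4.72, labor force = 162.13 million.
After the second change, unemployed and labor force both fall by 2.47 → E = 157.41, U = 2.25, labor force = 159.66 million.
New unemployment rate = 2.25 / 159.66 = 1.41%.
Change = 1.41% − 4.80% = −3.39 percentage points.

The unemployment rate changes by −3.39 percentage points.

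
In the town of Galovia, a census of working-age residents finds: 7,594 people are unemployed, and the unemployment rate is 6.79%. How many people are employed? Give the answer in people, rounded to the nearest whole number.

Labor force = U / u = 7,594 / 0.0679 ≈ 111,841.
Employed = labor force − unemployed = 111,841 − 7,594 = 104,247.

About 104,247 are employed.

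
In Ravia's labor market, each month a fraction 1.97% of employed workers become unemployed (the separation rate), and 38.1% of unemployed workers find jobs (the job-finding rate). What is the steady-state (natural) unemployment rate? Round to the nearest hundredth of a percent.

At steady state the flows balance: s·E = f·U, so U/(E+U) = s/(s+f).
u* = 1.97 / (1.97 + 38.1) = 1.97 / 40.07 = 4.92%.

Steady-state unemployment rate ≈ 4.92%.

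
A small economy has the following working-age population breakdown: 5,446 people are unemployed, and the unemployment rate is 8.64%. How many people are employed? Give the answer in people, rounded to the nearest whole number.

About 57,586 are employed.

Labor force = U / u = 5,446 / 0.0864 ≈ 63,032.
Employed = labor force − unemployed = 63,032 − 5,446 = 57,586.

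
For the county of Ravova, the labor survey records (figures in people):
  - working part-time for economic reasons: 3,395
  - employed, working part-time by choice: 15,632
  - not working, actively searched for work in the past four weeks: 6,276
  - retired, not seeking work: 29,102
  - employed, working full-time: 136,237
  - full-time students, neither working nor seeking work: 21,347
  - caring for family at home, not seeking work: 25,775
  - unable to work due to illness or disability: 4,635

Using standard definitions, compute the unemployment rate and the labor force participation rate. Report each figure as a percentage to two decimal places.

Unemployment rate ≈ 3.89%; labor force participation rate ≈ 66.64%.

Employed = 3,395 + 15,632 + 136,237 = 155,264 (anyone who worked, including part-time for economic reasons, counts as employed).
Unemployed = 6,276.
Labor force = 155,264 + 6,276 = 161,540.
Not in labor force = 29,102 + 21,347 + 25,775 + 4,635 = 80,859 (those not working and not actively searching are outside the labor force).
Civilian working-age population = 161,540 + 80,859 = 242,399.
Unemployment rate = 6,276 / 161,540 = 3.89%.
Labor force participation rate = 161,540 / 242,399 = 66.64%.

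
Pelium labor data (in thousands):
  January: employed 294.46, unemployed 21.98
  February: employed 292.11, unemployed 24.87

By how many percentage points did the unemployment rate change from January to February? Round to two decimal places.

January: labor force = 294.46 + 21.98 = 316.44; u = 21.98/316.44 = 6.95%.
February: labor force = 292.11 + 24.87 = 316.98; u = 24.87/316.98 = 7.85%.
Change = 7.85% − 6.95% = +0.90 pp.

The unemployment rate changed by +0.90 percentage points.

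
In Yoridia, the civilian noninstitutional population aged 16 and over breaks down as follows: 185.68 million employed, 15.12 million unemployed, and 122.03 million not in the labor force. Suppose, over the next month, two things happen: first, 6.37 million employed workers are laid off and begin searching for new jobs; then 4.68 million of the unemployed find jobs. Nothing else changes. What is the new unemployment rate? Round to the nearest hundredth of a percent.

New unemployment rate ≈ 8.37%.

Initially, labor force = 185.68 + 15.12 = 200.80 million, so u = 15.12/200.80 = 7.53%.
After the first change, employed falls and unemployed rises by 6.37; labor force unchanged → E = 179.31, U = 21.49, labor force = 200.80 million.
After the second change, unemployed falls and employed rises by 4.68; labor force unchanged → E = 183.99, U = 16.81, labor force = 200.80 million.
New unemployment rate = 16.81 / 200.80 = 8.37%.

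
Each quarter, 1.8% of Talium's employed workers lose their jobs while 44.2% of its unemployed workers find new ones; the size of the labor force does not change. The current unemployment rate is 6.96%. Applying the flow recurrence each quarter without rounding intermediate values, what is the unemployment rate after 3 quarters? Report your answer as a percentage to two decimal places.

With a fixed labor force, u_{t+1} = u_t + s·(1−u_t) − f·u_t = u_t·(1−s−f) + s.
Here 1−s−f = 0.540 and s = 0.018.
u_1 = 0.069600 × 0.540 + 0.018 = 0.055584.
u_2 = 0.055584 × 0.540 + 0.018 = 0.048015.
u_3 = 0.048015 × 0.540 + 0.018 = 0.043928.

Unemployment rate after three quarters ≈ 4.39%.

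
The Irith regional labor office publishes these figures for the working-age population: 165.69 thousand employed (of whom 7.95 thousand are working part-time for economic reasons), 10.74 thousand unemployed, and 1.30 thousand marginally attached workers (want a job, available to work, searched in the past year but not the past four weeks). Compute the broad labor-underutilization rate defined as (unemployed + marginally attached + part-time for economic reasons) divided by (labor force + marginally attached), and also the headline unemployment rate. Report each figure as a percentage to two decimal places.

Labor force = 165.69 + 10.74 = 176.43 thousand.
Numerator = 10.74 + 1.30 + 7.95 = 19.99 thousand.
Denominator = 176.43 + 1.30 = 177.73 thousand.
Broad rate = 19.99 / 177.73 = 11.25%.
Headline unemployment rate = 10.74 / 176.43 = 6.09%.

Broad underutilization rate ≈ 11.25%; headline unemployment rate ≈ 6.09%.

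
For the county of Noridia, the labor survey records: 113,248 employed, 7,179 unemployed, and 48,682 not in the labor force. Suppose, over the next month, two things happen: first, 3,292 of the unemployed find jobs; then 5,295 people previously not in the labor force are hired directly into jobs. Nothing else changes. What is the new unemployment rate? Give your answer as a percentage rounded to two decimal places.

New unemployment rate ≈ 3.09%.

Initially, labor force = 113,248 + 7,179 = 120,427, so u = 7,179/120,427 = 5.96%.
After the first change, unemployed falls and employed rises by 3,292; labor force unchanged → E = 116,540, U = 3,887, labor force = 120,427.
After the second change, employed and labor force both rise by 5,295; unemployed unchanged → E = 121,835, U = 3,887, labor force = 125,722.
New unemployment rate = 3,887 / 125,722 = 3.09%.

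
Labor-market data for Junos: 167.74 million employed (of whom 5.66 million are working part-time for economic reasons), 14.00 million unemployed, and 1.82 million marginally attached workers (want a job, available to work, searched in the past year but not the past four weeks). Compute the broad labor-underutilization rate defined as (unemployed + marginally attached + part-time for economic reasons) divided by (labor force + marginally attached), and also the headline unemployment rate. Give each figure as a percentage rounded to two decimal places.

Broad underutilization rate ≈ 11.70%; headline unemployment rate ≈ 7.70%.

Labor force = 167.74 + 14.00 = 181.74 million.
Numerator = 14.00 + 1.82 + 5.66 = 21.48 million.
Denominator = 181.74 + 1.82 = 183.56 million.
Broad rate = 21.48 / 183.56 = 11.70%.
Headline unemployment rate = 14.00 / 181.74 = 7.70%.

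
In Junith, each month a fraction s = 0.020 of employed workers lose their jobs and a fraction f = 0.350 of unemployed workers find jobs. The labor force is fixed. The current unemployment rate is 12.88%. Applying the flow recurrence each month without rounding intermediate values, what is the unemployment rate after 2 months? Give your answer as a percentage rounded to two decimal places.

With a fixed labor force, u_{t+1} = u_t + s·(1−u_t) − f·u_t = u_t·(1−s−f) + s.
Here 1−s−f = 0.630 and s = 0.020.
u_1 = 0.128800 × 0.630 + 0.020 = 0.101144.
u_2 = 0.101144 × 0.630 + 0.020 = 0.083721.

Unemployment rate after two months ≈ 8.37%.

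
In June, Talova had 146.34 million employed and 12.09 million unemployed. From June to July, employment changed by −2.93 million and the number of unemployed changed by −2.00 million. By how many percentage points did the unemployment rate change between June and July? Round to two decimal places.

The unemployment rate changed by −1.06 percentage points.

June: labor force = 146.34 + 12.09 = 158.43; u = 12.09/158.43 = 7.63%.
July: labor force = 143.41 + 10.09 = 153.50; u = 10.09/153.50 = 6.57%.
Change = 6.57% − 7.63% = −1.06 pp.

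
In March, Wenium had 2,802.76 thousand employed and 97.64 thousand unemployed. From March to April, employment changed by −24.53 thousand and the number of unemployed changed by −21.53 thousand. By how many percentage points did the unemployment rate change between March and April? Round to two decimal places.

March: labor force = 2,802.76 + 97.64 = 2,900.40; u = 97.64/2,900.40 = 3.37%.
April: labor force = 2,778.23 + 76.11 = 2,854.34; u = 76.11/2,854.34 = 2.67%.
Change = 2.67% − 3.37% = −0.70 pp.

The unemployment rate changed by −0.70 percentage points.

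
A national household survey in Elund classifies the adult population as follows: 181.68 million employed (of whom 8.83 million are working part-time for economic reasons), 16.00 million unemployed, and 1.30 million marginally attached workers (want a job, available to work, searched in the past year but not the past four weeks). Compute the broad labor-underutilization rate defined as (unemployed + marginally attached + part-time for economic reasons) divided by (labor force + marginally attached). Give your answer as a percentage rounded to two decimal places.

Broad underutilization rate ≈ 13.13%.

Labor force = 181.68 + 16.00 = 197.68 million.
Numerator = 16.00 + 1.30 + 8.83 = 26.13 million.
Denominator = 197.68 + 1.30 = 198.98 million.
Broad rate = 26.13 / 198.98 = 13.13%.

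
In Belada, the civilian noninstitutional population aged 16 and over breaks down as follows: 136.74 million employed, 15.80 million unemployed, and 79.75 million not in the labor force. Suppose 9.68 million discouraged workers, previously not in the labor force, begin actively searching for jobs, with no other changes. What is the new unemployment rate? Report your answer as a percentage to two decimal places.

Initially, labor force = 136.74 + 15.80 = 152.54 million, so u = 15.80/152.54 = 10.36%.
After the change, unemployed and labor force both rise by 9.68 → E = 136.74, U = 25.48, labor force = 162.22 million.
New unemployment rate = 25.48 / 162.22 = 15.71%.

New unemployment rate ≈ 15.71%.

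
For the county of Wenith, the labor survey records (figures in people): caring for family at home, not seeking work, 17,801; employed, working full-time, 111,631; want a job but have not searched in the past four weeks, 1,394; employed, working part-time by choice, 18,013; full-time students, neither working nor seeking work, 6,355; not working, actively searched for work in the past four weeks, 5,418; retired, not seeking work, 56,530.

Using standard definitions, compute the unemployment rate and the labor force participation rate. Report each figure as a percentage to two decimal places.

Unemployment rate ≈ 4.01%; labor force participation rate ≈ 62.20%.

Employed = 111,631 + 18,013 = 129,644.
Unemployed = 5,418.
Labor force = 129,644 + 5,418 = 135,062.
Not in labor force = 17,801 + 1,394 + 6,355 + 56,530 = 82,080 (those not working and not actively searching are outside the labor force — including those who want a job but have given up searching).
Civilian working-age population = 135,062 + 82,080 = 217,142.
Unemployment rate = 5,418 / 135,062 = 4.01%.
Labor force participation rate = 135,062 / 217,142 = 62.20%.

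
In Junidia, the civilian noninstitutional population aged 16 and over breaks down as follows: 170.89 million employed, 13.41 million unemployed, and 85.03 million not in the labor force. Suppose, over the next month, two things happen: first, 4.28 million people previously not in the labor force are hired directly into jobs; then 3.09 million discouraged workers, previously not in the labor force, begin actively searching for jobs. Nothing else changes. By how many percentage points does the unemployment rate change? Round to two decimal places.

The unemployment rate changes by +1.33 percentage points.

Initially, labor force = 170.89 + 13.41 = 184.30 million, so u = 13.41/184.30 = 7.28%.
After the first change, employed and labor force both rise by 4.28; unemployed unchanged → E = 175.17, U = 13.41, labor force = 188.58 million.
After the second change, unemployed and labor force both rise by 3.09 → E = 175.17, U = 16.50, labor force = 191.67 million.
New unemployment rate = 16.50 / 191.67 = 8.61%.
Change = 8.61% − 7.28% = +1.33 percentage points.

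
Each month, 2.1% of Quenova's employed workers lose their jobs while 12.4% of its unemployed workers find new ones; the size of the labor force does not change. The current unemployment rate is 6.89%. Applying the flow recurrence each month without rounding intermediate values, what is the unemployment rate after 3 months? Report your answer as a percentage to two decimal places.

Unemployment rate after three months ≈ 9.74%.

With a fixed labor force, u_{t+1} = u_t + s·(1−u_t) − f·u_t = u_t·(1−s−f) + s.
Here 1−s−f = 0.855 and s = 0.021.
u_1 = 0.068900 × 0.855 + 0.021 = 0.079910.
u_2 = 0.079910 × 0.855 + 0.021 = 0.089323.
u_3 = 0.089323 × 0.855 + 0.021 = 0.097371.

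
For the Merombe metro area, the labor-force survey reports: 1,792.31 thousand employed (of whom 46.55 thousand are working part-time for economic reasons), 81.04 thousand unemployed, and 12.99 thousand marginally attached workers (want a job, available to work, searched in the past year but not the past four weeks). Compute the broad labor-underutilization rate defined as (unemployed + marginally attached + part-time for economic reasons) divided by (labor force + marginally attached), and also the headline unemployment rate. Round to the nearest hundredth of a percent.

Broad underutilization rate ≈ 7.45%; headline unemployment rate ≈ 4.33%.

Labor force = 1,792.31 + 81.04 = 1,873.35 thousand.
Numerator = 81.04 + 12.99 + 46.55 = 140.58 thousand.
Denominator = 1,873.35 + 12.99 = 1,886.34 thousand.
Broad rate = 140.58 / 1,886.34 = 7.45%.
Headline unemployment rate = 81.04 / 1,873.35 = 4.33%.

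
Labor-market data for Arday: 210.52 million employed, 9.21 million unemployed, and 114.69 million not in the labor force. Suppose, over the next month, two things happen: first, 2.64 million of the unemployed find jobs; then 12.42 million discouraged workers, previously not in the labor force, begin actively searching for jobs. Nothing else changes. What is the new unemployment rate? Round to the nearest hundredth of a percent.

Initially, labor force = 210.52 + 9.21 = 219.73 million, so u = 9.21/219.73 = 4.19%.
After the first change, unemployed falls and employed rises by 2.64; labor force unchanged → E = 213.16, U = 6.57, labor force = 219.73 million.
After the second change, unemployed and labor force both rise by 12.42 → E = 213.16, U = 18.99, labor force = 232.15 million.
New unemployment rate = 18.99 / 232.15 = 8.18%.

New unemployment rate ≈ 8.18%.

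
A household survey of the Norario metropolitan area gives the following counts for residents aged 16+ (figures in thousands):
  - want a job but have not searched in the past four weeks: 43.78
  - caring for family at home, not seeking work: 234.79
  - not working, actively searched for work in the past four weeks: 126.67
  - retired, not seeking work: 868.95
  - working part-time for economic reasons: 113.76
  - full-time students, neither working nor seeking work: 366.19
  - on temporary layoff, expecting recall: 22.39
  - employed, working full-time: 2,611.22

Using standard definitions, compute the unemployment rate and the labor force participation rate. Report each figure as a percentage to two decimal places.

Employed = 113.76 + 2,611.22 = 2,724.98 thousand (anyone who worked, including part-time for economic reasons, counts as employed).
Unemployed = 126.67 + 22.39 = 149.06 thousand (jobless and actively searching, or on temporary layoff).
Labor force = 2,724.98 + 149.06 = 2,874.04 thousand.
Not in labor force = 43.78 + 234.79 + 868.95 + 366.19 = 1,513.71 thousand (those not working and not actively searching are outside the labor force — including those who want a job but have given up searching).
Civilian working-age population = 2,874.04 + 1,513.71 = 4,387.75 thousand.
Unemployment rate = 149.06 / 2,874.04 = 5.19%.
Labor force participation rate = 2,874.04 / 4,387.75 = 65.50%.

Unemployment rate ≈ 5.19%; labor force participation rate ≈ 65.50%.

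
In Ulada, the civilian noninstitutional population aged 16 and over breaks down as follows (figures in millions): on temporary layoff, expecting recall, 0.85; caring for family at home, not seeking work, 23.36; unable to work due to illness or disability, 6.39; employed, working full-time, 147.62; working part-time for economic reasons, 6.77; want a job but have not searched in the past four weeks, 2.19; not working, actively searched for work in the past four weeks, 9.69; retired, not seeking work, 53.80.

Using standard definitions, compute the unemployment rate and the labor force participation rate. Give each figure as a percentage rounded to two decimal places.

Unemployment rate ≈ 6.39%; labor force participation rate ≈ 65.80%.

Employed = 147.62 + 6.77 = 154.39 million (anyone who worked, including part-time for economic reasons, counts as employed).
Unemployed = 0.85 + 9.69 = 10.54 million (jobless and actively searching, or on temporary layoff).
Labor force = 154.39 + 10.54 = 164.93 million.
Not in labor force = 23.36 + 6.39 + 2.19 + 53.80 = 85.74 million (those not working and not actively searching are outside the labor force — including those who want a job but have given up searching).
Civilian working-age population = 164.93 + 85.74 = 250.67 million.
Unemployment rate = 10.54 / 164.93 = 6.39%.
Labor force participation rate = 164.93 / 250.67 = 65.80%.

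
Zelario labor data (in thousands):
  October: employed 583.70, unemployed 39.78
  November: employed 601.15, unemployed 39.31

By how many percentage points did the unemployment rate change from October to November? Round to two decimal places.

October: labor force = 583.70 + 39.78 = 623.48; u = 39.78/623.48 = 6.38%.
November: labor force = 601.15 + 39.31 = 640.46; u = 39.31/640.46 = 6.14%.
Change = 6.14% − 6.38% = −0.24 pp.

The unemployment rate changed by −0.24 percentage points.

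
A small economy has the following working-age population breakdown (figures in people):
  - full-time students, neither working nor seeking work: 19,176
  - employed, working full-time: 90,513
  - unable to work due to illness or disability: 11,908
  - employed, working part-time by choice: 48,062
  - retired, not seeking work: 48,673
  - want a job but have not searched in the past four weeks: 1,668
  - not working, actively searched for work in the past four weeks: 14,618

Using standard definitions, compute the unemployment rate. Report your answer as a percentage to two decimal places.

Employed = 90,513 + 48,062 = 138,575.
Unemployed = 14,618.
Labor force = 138,575 + 14,618 = 153,193.
Unemployment rate = 14,618 / 153,193 = 9.54%.

Unemployment rate ≈ 9.54%.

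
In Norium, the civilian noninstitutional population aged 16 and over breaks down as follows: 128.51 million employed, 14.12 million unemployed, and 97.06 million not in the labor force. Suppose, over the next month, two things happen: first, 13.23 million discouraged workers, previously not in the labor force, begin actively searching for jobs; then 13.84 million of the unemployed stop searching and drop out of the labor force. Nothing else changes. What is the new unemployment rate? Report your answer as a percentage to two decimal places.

Initially, labor force = 128.51 + 14.12 = 142.63 million, so u = 14.12/142.63 = 9.90%.
After the first change, unemployed and labor force both rise by 13.23 → E = 128.51, U = 27.35, labor force = 155.86 million.
After the second change, unemployed and labor force both fall by 13.84 → E = 128.51, U = 13.51, labor force = 142.02 million.
New unemployment rate = 13.51 / 142.02 = 9.51%.

New unemployment rate ≈ 9.51%.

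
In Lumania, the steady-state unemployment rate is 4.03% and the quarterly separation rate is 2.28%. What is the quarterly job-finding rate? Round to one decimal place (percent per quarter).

Job-finding rate ≈ 54.3% per quarter.

From u* = s/(s+f): f = s·(1−u)/u.
f = 2.28 × (1 − 0.0403) / 0.0403 = 2.1881 / 0.0403 ≈ 54.3% per quarter.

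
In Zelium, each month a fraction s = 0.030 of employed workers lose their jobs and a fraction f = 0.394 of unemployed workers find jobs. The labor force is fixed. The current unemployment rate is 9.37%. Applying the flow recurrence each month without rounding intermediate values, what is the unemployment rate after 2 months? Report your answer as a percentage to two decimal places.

With a fixed labor force, u_{t+1} = u_t + s·(1−u_t) − f·u_t = u_t·(1−s−f) + s.
Here 1−s−f = 0.576 and s = 0.030.
u_1 = 0.093700 × 0.576 + 0.030 = 0.083971.
u_2 = 0.083971 × 0.576 + 0.030 = 0.078367.

Unemployment rate after two months ≈ 7.84%.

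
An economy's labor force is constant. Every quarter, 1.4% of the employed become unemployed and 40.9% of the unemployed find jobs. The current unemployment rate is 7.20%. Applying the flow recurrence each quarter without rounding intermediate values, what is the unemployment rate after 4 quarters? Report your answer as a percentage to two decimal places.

With a fixed labor force, u_{t+1} = u_t + s·(1−u_t) − f·u_t = u_t·(1−s−f) + s.
Here 1−s−f = 0.577 and s = 0.014.
u_1 = 0.072000 × 0.577 + 0.014 = 0.055544.
u_2 = 0.055544 × 0.577 + 0.014 = 0.046049.
u_3 = 0.046049 × 0.577 + 0.014 = 0.040570.
u_4 = 0.040570 × 0.577 + 0.014 = 0.037409.

Unemployment rate after four quarters ≈ 3.74%.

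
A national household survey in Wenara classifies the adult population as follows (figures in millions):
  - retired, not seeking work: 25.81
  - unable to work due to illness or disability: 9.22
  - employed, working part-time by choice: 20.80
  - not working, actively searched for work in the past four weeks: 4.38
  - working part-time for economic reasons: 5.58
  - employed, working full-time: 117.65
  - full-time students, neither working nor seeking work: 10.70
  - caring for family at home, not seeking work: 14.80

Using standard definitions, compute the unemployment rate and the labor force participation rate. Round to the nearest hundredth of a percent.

Employed = 20.80 + 5.58 + 117.65 = 144.03 million (anyone who worked, including part-time for economic reasons, counts as employed).
Unemployed = 4.38 million.
Labor force = 144.03 + 4.38 = 148.41 million.
Not in labor force = 25.81 + 9.22 + 10.70 + 14.80 = 60.53 million (those not working and not actively searching are outside the labor force).
Civilian working-age population = 148.41 + 60.53 = 208.94 million.
Unemployment rate = 4.38 / 148.41 = 2.95%.
Labor force participation rate = 148.41 / 208.94 = 71.03%.

Unemployment rate ≈ 2.95%; labor force participation rate ≈ 71.03%.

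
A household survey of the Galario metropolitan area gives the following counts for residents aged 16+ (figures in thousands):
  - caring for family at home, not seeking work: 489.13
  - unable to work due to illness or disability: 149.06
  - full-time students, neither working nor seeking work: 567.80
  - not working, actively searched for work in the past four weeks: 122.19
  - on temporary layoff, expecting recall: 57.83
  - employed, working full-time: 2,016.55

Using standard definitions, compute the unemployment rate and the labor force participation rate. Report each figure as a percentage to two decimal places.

Employed = 2,016.55 thousand.
Unemployed = 122.19 + 57.83 = 180.02 thousand (jobless and actively searching, or on temporary layoff).
Labor force = 2,016.55 + 180.02 = 2,196.57 thousand.
Not in labor force = 489.13 + 149.06 + 567.80 = 1,205.99 thousand (those not working and not actively searching are outside the labor force).
Civilian working-age population = 2,196.57 + 1,205.99 = 3,402.56 thousand.
Unemployment rate = 180.02 / 2,196.57 = 8.20%.
Labor force participation rate = 2,196.57 / 3,402.56 = 64.56%.

Unemployment rate ≈ 8.20%; labor force participation rate ≈ 64.56%.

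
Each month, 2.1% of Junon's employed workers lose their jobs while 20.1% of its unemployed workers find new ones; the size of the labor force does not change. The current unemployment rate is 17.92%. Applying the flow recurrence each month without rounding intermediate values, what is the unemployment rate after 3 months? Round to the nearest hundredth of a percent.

Unemployment rate after three months ≈ 13.44%.

With a fixed labor force, u_{t+1} = u_t + s·(1−u_t) − f·u_t = u_t·(1−s−f) + s.
Here 1−s−f = 0.778 and s = 0.021.
u_1 = 0.179200 × 0.778 + 0.021 = 0.160418.
u_2 = 0.160418 × 0.778 + 0.021 = 0.145805.
u_3 = 0.145805 × 0.778 + 0.021 = 0.134436.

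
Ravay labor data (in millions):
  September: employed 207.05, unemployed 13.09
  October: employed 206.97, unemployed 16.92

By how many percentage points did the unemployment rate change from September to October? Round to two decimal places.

September: labor force = 207.05 + 13.09 = 220.14; u = 13.09/220.14 = 5.95%.
October: labor force = 206.97 + 16.92 = 223.89; u = 16.92/223.89 = 7.56%.
Change = 7.56% − 5.95% = +1.61 pp.

The unemployment rate changed by +1.61 percentage points.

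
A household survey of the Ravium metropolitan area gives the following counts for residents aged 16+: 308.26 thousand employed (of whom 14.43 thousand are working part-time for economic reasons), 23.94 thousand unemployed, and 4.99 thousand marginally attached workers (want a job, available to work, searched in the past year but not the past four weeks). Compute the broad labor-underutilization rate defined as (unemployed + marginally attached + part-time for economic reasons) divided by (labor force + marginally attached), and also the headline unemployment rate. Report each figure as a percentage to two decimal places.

Labor force = 308.26 + 23.94 = 332.20 thousand.
Numerator = 23.94 + 4.99 + 14.43 = 43.36 thousand.
Denominator = 332.20 + 4.99 = 337.19 thousand.
Broad rate = 43.36 / 337.19 = 12.86%.
Headline unemployment rate = 23.94 / 332.20 = 7.21%.

Broad underutilization rate ≈ 12.86%; headline unemployment rate ≈ 7.21%.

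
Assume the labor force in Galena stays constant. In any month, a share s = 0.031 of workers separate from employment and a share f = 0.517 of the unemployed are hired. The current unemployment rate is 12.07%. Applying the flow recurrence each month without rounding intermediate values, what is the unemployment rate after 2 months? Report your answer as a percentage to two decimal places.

With a fixed labor force, u_{t+1} = u_t + s·(1−u_t) − f·u_t = u_t·(1−s−f) + s.
Here 1−s−f = 0.452 and s = 0.031.
u_1 = 0.120700 × 0.452 + 0.031 = 0.085556.
u_2 = 0.085556 × 0.452 + 0.031 = 0.069671.

Unemployment rate after two months ≈ 6.97%.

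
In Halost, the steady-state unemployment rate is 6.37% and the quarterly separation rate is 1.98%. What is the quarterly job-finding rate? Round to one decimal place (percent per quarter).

Job-finding rate ≈ 29.1% per quarter.

From u* = s/(s+f): f = s·(1−u)/u.
f = 1.98 × (1 − 0.0637) / 0.0637 = 1.8539 / 0.0637 ≈ 29.1% per quarter.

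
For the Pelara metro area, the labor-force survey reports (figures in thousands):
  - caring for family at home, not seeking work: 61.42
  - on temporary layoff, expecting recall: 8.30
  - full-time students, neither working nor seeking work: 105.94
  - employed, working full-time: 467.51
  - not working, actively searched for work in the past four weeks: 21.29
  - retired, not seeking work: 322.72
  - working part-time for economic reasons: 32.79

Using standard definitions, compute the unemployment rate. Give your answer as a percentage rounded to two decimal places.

Unemployment rate ≈ 5.58%.

Employed = 467.51 + 32.79 = 500.30 thousand (anyone who worked, including part-time for economic reasons, counts as employed).
Unemployed = 8.30 + 21.29 = 29.59 thousand (jobless and actively searching, or on temporary layoff).
Labor force = 500.30 + 29.59 = 529.89 thousand.
Unemployment rate = 29.59 / 529.89 = 5.58%.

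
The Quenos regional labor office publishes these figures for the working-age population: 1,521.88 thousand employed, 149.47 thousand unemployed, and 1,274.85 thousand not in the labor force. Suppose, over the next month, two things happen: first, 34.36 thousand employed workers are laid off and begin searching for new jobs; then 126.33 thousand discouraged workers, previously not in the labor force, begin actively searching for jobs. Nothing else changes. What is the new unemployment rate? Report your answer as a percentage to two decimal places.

Initially, labor force = 1,521.88 + 149.47 = 1,671.35 thousand, so u = 149.47/1,671.35 = 8.94%.
After the first change, employed falls and unemployed rises by 34.36; labor force unchanged → E = 1,487.52, U = 183.83, labor force = 1,671.35 thousand.
After the second change, unemployed and labor force both rise by 126.33 → E = 1,487.52, U = 310.16, labor force = 1,797.68 thousand.
New unemployment rate = 310.16 / 1,797.68 = 17.25%.

New unemployment rate ≈ 17.25%.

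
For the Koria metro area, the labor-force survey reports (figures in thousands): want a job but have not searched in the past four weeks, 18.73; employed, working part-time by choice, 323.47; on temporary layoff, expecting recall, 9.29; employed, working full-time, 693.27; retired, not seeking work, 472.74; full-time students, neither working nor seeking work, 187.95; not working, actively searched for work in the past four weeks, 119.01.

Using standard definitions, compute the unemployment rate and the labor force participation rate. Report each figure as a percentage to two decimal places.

Employed = 323.47 + 693.27 = 1,016.74 thousand.
Unemployed = 9.29 + 119.01 = 128.30 thousand (jobless and actively searching, or on temporary layoff).
Labor force = 1,016.74 + 128.30 = 1,145.04 thousand.
Not in labor force = 18.73 + 472.74 + 187.95 = 679.42 thousand (those not working and not actively searching are outside the labor force — including those who want a job but have given up searching).
Civilian working-age population = 1,145.04 + 679.42 = 1,824.46 thousand.
Unemployment rate = 128.30 / 1,145.04 = 11.20%.
Labor force participation rate = 1,145.04 / 1,824.46 = 62.76%.

Unemployment rate ≈ 11.20%; labor force participation rate ≈ 62.76%.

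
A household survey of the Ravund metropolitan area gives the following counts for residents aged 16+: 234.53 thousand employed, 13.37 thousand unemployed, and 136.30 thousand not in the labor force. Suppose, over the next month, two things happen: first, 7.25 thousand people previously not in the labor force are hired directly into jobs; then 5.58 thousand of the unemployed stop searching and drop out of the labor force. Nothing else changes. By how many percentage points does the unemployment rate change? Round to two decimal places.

Initially, labor force = 234.53 + 13.37 = 247.90 thousand, so u = 13.37/247.90 = 5.39%.
After the first change, employed and labor force both rise by 7.25; unemployed unchanged → E = 241.78, U = 13.37, labor force = 255.15 thousand.
After the second change, unemployed and labor force both fall by 5.58 → E = 241.78, U = 7.79, labor force = 249.57 thousand.
New unemployment rate = 7.79 / 249.57 = 3.12%.
Change = 3.12% − 5.39% = −2.27 percentage points.

The unemployment rate changes by −2.27 percentage points.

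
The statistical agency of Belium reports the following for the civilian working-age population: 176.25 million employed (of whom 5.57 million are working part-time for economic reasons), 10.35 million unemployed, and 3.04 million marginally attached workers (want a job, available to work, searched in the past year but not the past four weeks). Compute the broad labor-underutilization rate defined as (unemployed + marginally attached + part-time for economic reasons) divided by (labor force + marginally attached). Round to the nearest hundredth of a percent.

Labor force = 176.25 + 10.35 = 186.60 million.
Numerator = 10.35 + 3.04 + 5.57 = 18.96 million.
Denominator = 186.60 + 3.04 = 189.64 million.
Broad rate = 18.96 / 189.64 = 10.00%.

Broad underutilization rate ≈ 10.00%.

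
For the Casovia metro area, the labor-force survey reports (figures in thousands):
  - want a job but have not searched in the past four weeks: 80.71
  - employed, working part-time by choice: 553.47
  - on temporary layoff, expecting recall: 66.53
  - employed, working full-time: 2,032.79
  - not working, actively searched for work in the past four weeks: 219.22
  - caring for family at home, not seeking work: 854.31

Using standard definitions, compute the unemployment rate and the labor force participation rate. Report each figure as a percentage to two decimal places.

Unemployment rate ≈ 9.95%; labor force participation rate ≈ 75.44%.

Employed = 553.47 + 2,032.79 = 2,586.26 thousand.
Unemployed = 66.53 + 219.22 = 285.75 thousand (jobless and actively searching, or on temporary layoff).
Labor force = 2,586.26 + 285.75 = 2,872.01 thousand.
Not in labor force = 80.71 + 854.31 = 935.02 thousand (those not working and not actively searching are outside the labor force — including those who want a job but have given up searching).
Civilian working-age population = 2,872.01 + 935.02 = 3,807.03 thousand.
Unemployment rate = 285.75 / 2,872.01 = 9.95%.
Labor force participation rate = 2,872.01 / 3,807.03 = 75.44%.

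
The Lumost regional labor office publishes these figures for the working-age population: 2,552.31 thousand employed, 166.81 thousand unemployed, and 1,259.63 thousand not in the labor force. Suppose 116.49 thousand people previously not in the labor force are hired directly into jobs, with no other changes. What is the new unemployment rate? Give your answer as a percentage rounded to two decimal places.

Initially, labor force = 2,552.31 + 166.81 = 2,719.12 thousand, so u = 166.81/2,719.12 = 6.13%.
After the change, employed and labor force both rise by 116.49; unemployed unchanged → E = 2,668.80, U = 166.81, labor force = 2,835.61 thousand.
New unemployment rate = 166.81 / 2,835.61 = 5.88%.

New unemployment rate ≈ 5.88%.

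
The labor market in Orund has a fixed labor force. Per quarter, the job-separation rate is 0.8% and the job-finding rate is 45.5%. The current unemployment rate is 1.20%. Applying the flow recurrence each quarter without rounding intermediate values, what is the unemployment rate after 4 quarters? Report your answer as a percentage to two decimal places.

With a fixed labor force, u_{t+1} = u_t + s·(1−u_t) − f·u_t = u_t·(1−s−f) + s.
Here 1−s−f = 0.537 and s = 0.008.
u_1 = 0.012000 × 0.537 + 0.008 = 0.014444.
u_2 = 0.014444 × 0.537 + 0.008 = 0.015756.
u_3 = 0.015756 × 0.537 + 0.008 = 0.016461.
u_4 = 0.016461 × 0.537 + 0.008 = 0.016840.

Unemployment rate after four quarters ≈ 1.68%.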